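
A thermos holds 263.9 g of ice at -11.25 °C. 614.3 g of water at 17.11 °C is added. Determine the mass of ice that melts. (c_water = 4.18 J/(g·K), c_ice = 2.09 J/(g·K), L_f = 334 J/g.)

m_melted ≈ 113 g

Cooling the water to 0 °C releases 614.3×4.18×17.11 = 43935 J.
Of that, 263.9×2.09×11.25 = 6204.9 J goes to bring the ice to 0 °C, leaving 37730 J.
Melting all 263.9 g of ice would need 263.9×334 = 88143 J.
That's not enough to melt it all — equilibrium is at 0 °C with ice remaining.
m_melt = 37730 / L_f = 113 g.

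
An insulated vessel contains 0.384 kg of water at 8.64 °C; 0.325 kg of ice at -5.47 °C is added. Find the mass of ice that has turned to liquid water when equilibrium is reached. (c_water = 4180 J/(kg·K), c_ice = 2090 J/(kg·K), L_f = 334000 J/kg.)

m_melted ≈ 0.0304 kg

Water can give up m c ΔT = 0.384·4180·8.64 = 13868 J before reaching 0 °C.
Of that, 0.325·2090·5.47 = 3715.5 J goes to bring the ice to 0 °C, leaving 10153 J.
To melt every bit of ice: 0.325·334000 = 108550 J.
That's not enough to melt it all — equilibrium is at 0 °C with ice remaining.
Mass melted = 10153/334000 ≈ 0.0304 kg.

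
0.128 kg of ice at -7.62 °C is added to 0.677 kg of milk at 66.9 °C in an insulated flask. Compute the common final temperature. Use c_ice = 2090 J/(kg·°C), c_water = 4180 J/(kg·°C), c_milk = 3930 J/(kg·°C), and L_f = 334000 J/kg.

T_f ≈ 41.7 °C

Setting the total heat transfer to zero:
ice -7.62→0 °C: 0.128·2090·7.62 = 2038.5; latent heat to melt: 0.128·334000 = 42752; warm the meltwater: 535.04 T; milk cools: 0.677·3930·(T − 66.9) = 2660.6(T − 66.9)
3195.7 T = 177995 − 44791 = 133204
T ≈ 41.68 °C (positive, so assuming full melt was valid).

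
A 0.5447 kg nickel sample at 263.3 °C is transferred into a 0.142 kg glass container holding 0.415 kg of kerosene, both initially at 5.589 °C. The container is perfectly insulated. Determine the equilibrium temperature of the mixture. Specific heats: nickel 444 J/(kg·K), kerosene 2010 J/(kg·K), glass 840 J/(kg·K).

T_f ≈ 57.7 °C

Setting the total heat transfer to zero:
0.5447*444*(T − 263.3) + 0.415*2010*(T − 5.589) + 0.142*840*(T − 5.589) = 0
(241.85 + 834.15 + 119.28) T = 241.85*263.3 + 834.15*5.589 + 119.28*5.589
T ≈ 57.73 °C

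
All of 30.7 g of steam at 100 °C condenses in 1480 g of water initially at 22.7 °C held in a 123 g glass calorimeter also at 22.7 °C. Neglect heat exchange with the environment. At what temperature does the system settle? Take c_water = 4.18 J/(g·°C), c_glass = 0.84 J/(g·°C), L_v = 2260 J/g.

T_f ≈ 35.1 °C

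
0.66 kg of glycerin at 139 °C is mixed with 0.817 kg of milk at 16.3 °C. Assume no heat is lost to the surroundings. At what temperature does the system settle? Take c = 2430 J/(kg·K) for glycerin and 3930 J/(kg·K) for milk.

T_f ≈ 57.2 °C

Conservation of energy gives ΣQ = 0:
0.66·2430·(T − 139) + 0.817·3930·(T − 16.3) = 0
4814.6 T = 275264
T ≈ 57.17 °C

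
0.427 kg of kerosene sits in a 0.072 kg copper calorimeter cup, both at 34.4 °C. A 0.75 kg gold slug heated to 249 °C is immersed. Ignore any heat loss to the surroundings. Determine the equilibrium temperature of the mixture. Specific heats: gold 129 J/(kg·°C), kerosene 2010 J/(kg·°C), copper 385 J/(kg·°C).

T_f ≈ 55.5 °C

Let T be the final temperature. ΣQ_i = 0:
0.75*129*(T − 249) + 0.427*2010*(T − 34.4) + 0.072*385*(T − 34.4) = 0
982.74 T = 54569
T ≈ 55.53 °C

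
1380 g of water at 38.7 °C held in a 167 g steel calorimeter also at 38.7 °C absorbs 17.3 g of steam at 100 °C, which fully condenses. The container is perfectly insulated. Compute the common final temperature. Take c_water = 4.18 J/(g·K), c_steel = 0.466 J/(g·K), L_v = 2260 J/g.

Taking heat into each body as positive, Σ m c ΔT = 0:
steam→water at 100 °C releases m L_v = 17.3×2260 = 39098
  condensed water 100 °C→T: 72.31(T − 100)
  water warms: 1380×4.18×(T − 38.7) = 5768.4(T − 38.7)
  steel cup: 167×0.466×(T − 38.7) = 77.82(T − 38.7)
5918.5 T = 39098 + 7231.4 + 226249 = 272578
T ≈ 46.06 °C (< 100 °C, so full condensation is consistent).

T_f ≈ 46.1 °C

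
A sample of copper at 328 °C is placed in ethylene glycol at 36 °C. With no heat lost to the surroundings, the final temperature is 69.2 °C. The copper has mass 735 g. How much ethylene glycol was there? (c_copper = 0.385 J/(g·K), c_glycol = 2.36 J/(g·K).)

m ≈ 935 g

Taking heat into each body as positive, Σ m c ΔT = 0:
735·0.385·(69.2 − 328) + m·2.36·(69.2 − 36) = 0
78.35 m = 73234
m = 73234/78.35 ≈ 934.7 g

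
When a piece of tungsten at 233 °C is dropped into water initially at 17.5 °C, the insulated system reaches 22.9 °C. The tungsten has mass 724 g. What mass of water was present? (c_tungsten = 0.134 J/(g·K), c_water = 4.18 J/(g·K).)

m ≈ 903 g

Heat lost by the tungsten = heat gained by the water:
724·0.134·(233 − 22.9) = m·4.18·(22.9 − 17.5)
22.57 m = 20383  ⇒  m ≈ 903 g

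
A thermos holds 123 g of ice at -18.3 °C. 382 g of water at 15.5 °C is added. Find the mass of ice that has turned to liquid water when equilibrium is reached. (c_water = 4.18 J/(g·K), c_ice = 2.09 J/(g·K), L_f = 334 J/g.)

Water can give up m c ΔT = 382×4.18×15.5 = 24750 J before reaching 0 °C.
Of that, 123×2.09×18.3 = 4704.4 J goes to bring the ice to 0 °C, leaving 20045 J.
To melt every bit of ice: 123×334 = 41082 J.
20045 J < 41082 J, so only part of the ice melts and the system sits at 0 °C.
m_melted×334 = 20045  ⇒  m_melted ≈ 60.02 g.

m_melted ≈ 60 g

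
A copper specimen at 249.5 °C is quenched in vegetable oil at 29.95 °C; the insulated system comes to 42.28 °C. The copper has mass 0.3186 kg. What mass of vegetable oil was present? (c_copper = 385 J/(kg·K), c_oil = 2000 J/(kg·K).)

Heat gained plus heat lost sum to zero:
0.3186×385×(42.28 − 249.5) + m×2000×(42.28 − 29.95) = 0
24660 m = 25418
m = 25418/24660 ≈ 1.031 kg

m ≈ 1.03 kg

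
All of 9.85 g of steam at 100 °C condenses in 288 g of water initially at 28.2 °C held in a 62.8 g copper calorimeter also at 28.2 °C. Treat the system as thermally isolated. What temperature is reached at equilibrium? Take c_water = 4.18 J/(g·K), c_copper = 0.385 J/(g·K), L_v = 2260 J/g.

T_f ≈ 48.1 °C

Net heat exchanged in the isolated system is zero:
latent heat released on condensation: 9.85·2260 = 22261; condensate cools 100→T: 9.85·4.18·(T − 100) = 41.17(T − 100); original water: 1203.8(T − 28.2); cup: 24.18(T − 28.2)
1269.2 T = 22261 + 4117.3 + 34630 = 61008
T ≈ 48.07 °C (< 100 °C, so full condensation is consistent).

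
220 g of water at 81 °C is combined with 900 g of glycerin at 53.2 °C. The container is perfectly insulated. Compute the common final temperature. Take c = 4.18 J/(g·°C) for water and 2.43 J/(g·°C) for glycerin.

T_f ≈ 61.4 °C

Conservation of energy gives ΣQ = 0:
220×4.18×(T − 81) + 900×2.43×(T − 53.2) = 0
(919.6 + 2187) T = 919.6×81 + 2187×53.2
T = 190836/3106.6 ≈ 61.43 °C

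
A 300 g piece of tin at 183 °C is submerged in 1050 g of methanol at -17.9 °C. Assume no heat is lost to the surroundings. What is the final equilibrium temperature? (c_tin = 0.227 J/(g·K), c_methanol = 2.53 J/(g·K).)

T_f = Σ m_i c_i T_i / Σ m_i c_i:
T_f = (68.1×183 + 2656.5×(-17.9)) / (68.1 + 2656.5)
    = -35089 / 2724.6 ≈ -12.88 °C

T_f ≈ -12.9 °C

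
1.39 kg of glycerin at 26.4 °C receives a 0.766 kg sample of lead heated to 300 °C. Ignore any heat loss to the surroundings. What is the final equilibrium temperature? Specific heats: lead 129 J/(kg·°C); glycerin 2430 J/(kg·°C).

T_f ≈ 34.2 °C

Conservation of energy gives ΣQ = 0:
0.766*129*(T − 300) + 1.39*2430*(T − 26.4) = 0
98.81(T − 300) + 3377.7(T − 26.4) = 0
(98.81 + 3377.7) T = 98.81*300 + 3377.7*26.4
T = 118815 / 3476.5 = 34.2 °C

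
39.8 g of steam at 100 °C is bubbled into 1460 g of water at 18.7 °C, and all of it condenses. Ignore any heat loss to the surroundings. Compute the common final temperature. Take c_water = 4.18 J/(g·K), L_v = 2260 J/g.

Energy conservation, ΣQ = 0:
steam→water at 100 °C releases m L_v = 39.8×2260 = 89948
  condensate cools 100→T: 39.8×4.18×(T − 100) = 166.36(T − 100)
  water warms: 1460×4.18×(T − 18.7) = 6102.8(T − 18.7)
6269.2 T = 89948 + 16636 + 114122 = 220707
T ≈ 35.21 °C (< 100 °C, so full condensation is consistent).

T_f ≈ 35.2 °C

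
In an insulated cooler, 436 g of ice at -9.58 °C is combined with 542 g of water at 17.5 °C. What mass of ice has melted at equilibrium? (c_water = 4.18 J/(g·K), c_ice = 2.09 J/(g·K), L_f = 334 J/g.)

m_melted ≈ 92.6 g

Cooling the water to 0 °C releases 542·4.18·17.5 = 39647 J.
Of that, 436·2.09·9.58 = 8729.7 J goes to bring the ice to 0 °C, leaving 30918 J.
Melting all 436 g of ice would need 436·334 = 145624 J.
Since 30918 < 145624 J, not all the ice melts; equilibrium is at 0 °C.
Mass melted = 30918/334 ≈ 92.57 g.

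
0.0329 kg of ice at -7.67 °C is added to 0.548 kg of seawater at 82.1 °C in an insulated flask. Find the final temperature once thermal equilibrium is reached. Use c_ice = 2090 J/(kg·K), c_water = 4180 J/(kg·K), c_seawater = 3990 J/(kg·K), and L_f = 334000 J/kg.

T_f ≈ 72.3 °C

Setting the total heat transfer to zero:
warm ice to 0 °C: 0.0329×2090×(0 − (-7.67)) = 527.4
  latent heat to melt: 0.0329×334000 = 10989
  warm the meltwater: 137.52 T
  seawater cools: 0.548×3990×(T − 82.1) = 2186.5(T − 82.1)
2324 T = 179513 − 11516 = 167997
T ≈ 72.29 °C — above 0 °C, consistent with complete melting.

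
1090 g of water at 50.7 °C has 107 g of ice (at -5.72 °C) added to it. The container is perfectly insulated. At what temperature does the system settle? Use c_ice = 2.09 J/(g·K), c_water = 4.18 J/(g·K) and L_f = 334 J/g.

T_f ≈ 38.8 °C

Sum of m c ΔT and latent-heat terms is zero:
warm ice to 0 °C: 107×2.09×(0 − (-5.72)) = 1279.2; fusion: m_ice L_f = 107×334 = 35738; meltwater 0→T: 107×4.18×T = 447.26 T; water: 4556.2(T − 50.7)
5003.5 T = 230999 − 37017 = 193982
T ≈ 38.77 °C. Since T > 0 °C, the all-ice-melts assumption holds.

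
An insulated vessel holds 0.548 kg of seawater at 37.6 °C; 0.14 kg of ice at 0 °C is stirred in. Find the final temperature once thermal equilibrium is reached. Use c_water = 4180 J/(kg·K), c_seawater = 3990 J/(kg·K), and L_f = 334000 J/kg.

Energy conservation, ΣQ = 0:
melt ice: 0.14·334000 = 46760; meltwater 0→T: 0.14·4180·T = 585.2 T; seawater: 2186.5(T − 37.6)
2771.7 T = 82213 − 46760 = 35453
T ≈ 12.79 °C (positive, so assuming full melt was valid).

T_f ≈ 12.8 °C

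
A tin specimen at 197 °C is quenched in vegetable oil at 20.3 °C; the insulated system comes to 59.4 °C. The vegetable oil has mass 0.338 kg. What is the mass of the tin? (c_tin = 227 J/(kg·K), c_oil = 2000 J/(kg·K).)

m ≈ 0.846 kg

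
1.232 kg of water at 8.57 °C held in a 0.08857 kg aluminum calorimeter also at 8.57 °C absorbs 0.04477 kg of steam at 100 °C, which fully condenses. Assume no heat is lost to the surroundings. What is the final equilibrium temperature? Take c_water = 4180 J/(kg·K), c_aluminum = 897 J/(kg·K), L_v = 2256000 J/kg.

T_f ≈ 30.4 °C

Conservation of energy gives ΣQ = 0:
condense steam: −0.04477·2256000 = −101001
  condensed water 100 °C→T: 187.14(T − 100)
  original water: 5149.8(T − 8.57)
  aluminum cup: 0.08857·897·(T − 8.57) = 79.45(T − 8.57)
5416.3 T = 101001 + 18714 + 44814 = 164529
T ≈ 30.38 °C (< 100 °C, so full condensation is consistent).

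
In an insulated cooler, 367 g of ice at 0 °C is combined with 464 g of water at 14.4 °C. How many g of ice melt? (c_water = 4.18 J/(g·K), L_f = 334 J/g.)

m_melted ≈ 83.6 g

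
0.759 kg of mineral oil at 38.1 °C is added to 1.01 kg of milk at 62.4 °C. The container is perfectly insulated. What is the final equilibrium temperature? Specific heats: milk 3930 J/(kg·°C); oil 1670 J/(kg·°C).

T_f ≈ 56.5 °C

Setting the total heat transfer to zero:
1.01*3930*(T − 62.4) + 0.759*1670*(T − 38.1) = 0
5236.8 T = 295977
T ≈ 56.52 °C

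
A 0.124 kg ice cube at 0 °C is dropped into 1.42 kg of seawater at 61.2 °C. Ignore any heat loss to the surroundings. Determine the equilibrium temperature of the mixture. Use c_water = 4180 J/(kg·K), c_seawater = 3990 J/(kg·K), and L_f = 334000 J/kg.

T_f ≈ 49.4 °C

Conservation of energy gives ΣQ = 0:
fusion: m_ice L_f = 0.124×334000 = 41416
  meltwater 0→T: 0.124×4180×T = 518.32 T
  seawater cools: 1.42×3990×(T − 61.2) = 5665.8(T − 61.2)
6184.1 T = 346747 − 41416 = 305331
T ≈ 49.37 °C (positive, so assuming full melt was valid).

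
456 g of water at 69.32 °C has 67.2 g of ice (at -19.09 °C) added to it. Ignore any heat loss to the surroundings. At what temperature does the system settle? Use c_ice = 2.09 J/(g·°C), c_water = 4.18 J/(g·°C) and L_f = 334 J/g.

T_f ≈ 48.9 °C

Let T be the final temperature. ΣQ_i = 0:
warm ice to 0 °C: 67.2×2.09×(0 − (-19.09)) = 2681.2
  fusion: m_ice L_f = 67.2×334 = 22445
  meltwater 0→T: 67.2×4.18×T = 280.9 T
  water cools: 456×4.18×(T − 69.32) = 1906.1(T − 69.32)
2187 T = 132129 − 25126 = 107004
T ≈ 48.93 °C (positive, so assuming full melt was valid).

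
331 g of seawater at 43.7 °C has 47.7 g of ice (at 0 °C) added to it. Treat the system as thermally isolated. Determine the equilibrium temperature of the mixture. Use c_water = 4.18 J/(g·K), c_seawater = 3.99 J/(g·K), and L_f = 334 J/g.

T_f ≈ 27.5 °C

Net heat exchanged in the isolated system is zero:
latent heat to melt: 47.7×334 = 15932
  meltwater 0→T: 47.7×4.18×T = 199.39 T
  seawater cools: 331×3.99×(T − 43.7) = 1320.7(T − 43.7)
1520.1 T = 57714 − 15932 = 41782
T ≈ 27.49 °C (positive, so assuming full melt was valid).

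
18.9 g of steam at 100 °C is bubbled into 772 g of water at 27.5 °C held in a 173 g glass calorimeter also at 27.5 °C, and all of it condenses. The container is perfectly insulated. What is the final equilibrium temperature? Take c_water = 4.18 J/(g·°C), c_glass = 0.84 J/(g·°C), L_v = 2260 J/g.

Setting the total heat transfer to zero:
steam→water at 100 °C releases m L_v = 18.9·2260 = 42714
  condensate cools 100→T: 18.9·4.18·(T − 100) = 79(T − 100)
  water warms: 772·4.18·(T − 27.5) = 3227(T − 27.5)
  glass cup: 173·0.84·(T − 27.5) = 145.32(T − 27.5)
3451.3 T = 42714 + 7900.2 + 92738 = 143352
T ≈ 41.54 °C, under the boiling point, so the assumption holds.

T_f ≈ 41.5 °C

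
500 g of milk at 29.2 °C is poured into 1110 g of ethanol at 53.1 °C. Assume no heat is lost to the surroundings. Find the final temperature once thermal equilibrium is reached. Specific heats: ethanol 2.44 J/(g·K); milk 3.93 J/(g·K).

T_f ≈ 43.1 °C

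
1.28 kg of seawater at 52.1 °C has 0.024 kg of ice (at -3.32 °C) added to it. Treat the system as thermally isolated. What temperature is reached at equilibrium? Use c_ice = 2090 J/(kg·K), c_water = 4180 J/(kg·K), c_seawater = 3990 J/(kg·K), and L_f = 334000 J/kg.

T_f ≈ 49.5 °C

Let T be the final temperature. ΣQ_i = 0:
ice -3.32→0 °C: 0.024×2090×3.32 = 166.53
  fusion: m_ice L_f = 0.024×334000 = 8016
  meltwater 0→T: 0.024×4180×T = 100.32 T
  seawater: 5107.2(T − 52.1)
5207.5 T = 266085 − 8182.5 = 257903
T ≈ 49.53 °C (positive, so assuming full melt was valid).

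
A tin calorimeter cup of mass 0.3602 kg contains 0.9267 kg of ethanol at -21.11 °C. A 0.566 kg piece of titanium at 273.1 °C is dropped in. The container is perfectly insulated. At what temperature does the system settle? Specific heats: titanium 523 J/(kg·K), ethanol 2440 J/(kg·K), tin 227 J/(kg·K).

Net heat exchanged in the isolated system is zero:
0.566×523×(T − 273.1) + 0.9267×2440×(T − (-21.11)) + 0.3602×227×(T − (-21.11)) = 0
2638.9 T = 31384
T = 31384 / 2638.9 = 11.9 °C

T_f ≈ 11.9 °C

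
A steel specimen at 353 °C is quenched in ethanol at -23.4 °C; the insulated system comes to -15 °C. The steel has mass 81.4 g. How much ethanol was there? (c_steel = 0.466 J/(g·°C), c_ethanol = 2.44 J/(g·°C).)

m ≈ 681 g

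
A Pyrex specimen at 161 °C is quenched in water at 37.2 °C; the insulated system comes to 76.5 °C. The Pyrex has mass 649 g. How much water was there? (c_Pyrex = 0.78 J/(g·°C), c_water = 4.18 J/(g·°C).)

m ≈ 260 g

Heat lost by the Pyrex = heat gained by the water:
649×0.78×(161 − 76.5) = m×4.18×(76.5 − 37.2)
164.27 m = 42776  ⇒  m ≈ 260.4 g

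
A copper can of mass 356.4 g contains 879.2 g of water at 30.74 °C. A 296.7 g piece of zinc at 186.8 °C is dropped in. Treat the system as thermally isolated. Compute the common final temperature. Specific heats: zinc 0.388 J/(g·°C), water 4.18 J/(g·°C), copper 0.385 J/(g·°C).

Setting the total heat transfer to zero:
296.7*0.388*(T − 186.8) + 879.2*4.18*(T − 30.74) + 356.4*0.385*(T − 30.74) = 0
3927.4 T = 138694
T = 138694 / 3927.4 = 35.3 °C

T_f ≈ 35.3 °C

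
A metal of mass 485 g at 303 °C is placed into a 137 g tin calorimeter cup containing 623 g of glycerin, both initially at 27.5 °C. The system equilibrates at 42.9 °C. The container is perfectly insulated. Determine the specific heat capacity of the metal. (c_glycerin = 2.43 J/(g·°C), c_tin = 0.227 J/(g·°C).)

Energy conservation, ΣQ = 0:
485·c·(42.9 − 303) + 623·2.43·(42.9 − 27.5) + 137·0.227·(42.9 − 27.5) = 0
-126149 c = -23793
c = -23793/-126149 ≈ 0.1886 J/(g·°C)

c ≈ 0.189 J/(g·°C)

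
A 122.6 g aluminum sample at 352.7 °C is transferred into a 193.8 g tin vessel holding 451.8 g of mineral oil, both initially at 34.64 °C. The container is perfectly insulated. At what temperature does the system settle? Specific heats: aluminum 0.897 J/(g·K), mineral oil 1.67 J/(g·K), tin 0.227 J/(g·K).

T_f ≈ 73.1 °C

Conservation of energy gives ΣQ = 0:
122.6·0.897·(T − 352.7) + 451.8·1.67·(T − 34.64) + 193.8·0.227·(T − 34.64) = 0
109.97(T − 352.7) + 754.51(T − 34.64) + 43.99(T − 34.64) = 0
908.47 T = 66447
T = 66447/908.47 ≈ 73.14 °C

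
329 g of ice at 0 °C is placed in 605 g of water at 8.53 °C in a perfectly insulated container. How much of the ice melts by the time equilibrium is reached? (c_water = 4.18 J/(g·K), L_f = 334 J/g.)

Cooling the water to 0 °C releases 605·4.18·8.53 = 21572 J.
To melt every bit of ice: 329·334 = 109886 J.
21572 J < 109886 J, so only part of the ice melts and the system sits at 0 °C.
m_melt = 21572 / L_f = 64.59 g.

m_melted ≈ 64.6 g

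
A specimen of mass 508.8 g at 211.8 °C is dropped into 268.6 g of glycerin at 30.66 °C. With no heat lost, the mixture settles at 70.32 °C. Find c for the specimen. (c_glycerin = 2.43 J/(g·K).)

Conservation of energy gives ΣQ = 0:
508.8·c·(70.32 − 211.8) + 268.6·2.43·(70.32 − 30.66) = 0
-71985 c = -25886
c = -25886/-71985 ≈ 0.3596 J/(g·K)

c ≈ 0.36 J/(g·K)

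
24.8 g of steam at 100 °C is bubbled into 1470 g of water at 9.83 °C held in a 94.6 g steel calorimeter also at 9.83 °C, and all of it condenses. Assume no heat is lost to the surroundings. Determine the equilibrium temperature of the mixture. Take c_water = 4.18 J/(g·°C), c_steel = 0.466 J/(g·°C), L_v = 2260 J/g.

T_f ≈ 20.2 °C

Heat gained plus heat lost sum to zero:
steam→water at 100 °C releases m L_v = 24.8·2260 = 56048
  condensate cools 100→T: 24.8·4.18·(T − 100) = 103.66(T − 100)
  original water: 6144.6(T − 9.83)
  cup: 44.08(T − 9.83)
6292.3 T = 56048 + 10366 + 60835 = 127249
T ≈ 20.22 °C (< 100 °C, so full condensation is consistent).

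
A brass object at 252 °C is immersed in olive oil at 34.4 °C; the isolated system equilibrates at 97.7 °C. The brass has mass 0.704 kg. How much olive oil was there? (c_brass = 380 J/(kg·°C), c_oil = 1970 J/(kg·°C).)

Heat lost by the brass = heat gained by the oil:
0.704×380×(252 − 97.7) = m×1970×(97.7 − 34.4)
124701 m = 41278  ⇒  m ≈ 0.331 kg

m ≈ 0.331 kg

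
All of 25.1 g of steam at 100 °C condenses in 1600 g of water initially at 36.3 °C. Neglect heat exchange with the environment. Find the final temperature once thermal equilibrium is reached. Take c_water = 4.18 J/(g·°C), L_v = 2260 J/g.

Setting the total heat transfer to zero:
steam→water at 100 °C releases m L_v = 25.1×2260 = 56726; condensed water 100 °C→T: 104.92(T − 100); original water: 6688(T − 36.3)
6792.9 T = 56726 + 10492 + 242774 = 309992
T ≈ 45.63 °C — below 100 °C, confirming all the steam condensed.

T_f ≈ 45.6 °C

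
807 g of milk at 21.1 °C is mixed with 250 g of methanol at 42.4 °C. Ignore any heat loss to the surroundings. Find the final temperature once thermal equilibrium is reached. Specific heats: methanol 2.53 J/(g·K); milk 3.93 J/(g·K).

T_f ≈ 24.6 °C

|Q_methanol| = |Q_milk|:
250×2.53×(42.4 − T) = 807×3.93×(T − 21.1)
632.5(42.4 − T) = 3171.5(T − 21.1)
3804 T = 93737  ⇒  T ≈ 24.64 °C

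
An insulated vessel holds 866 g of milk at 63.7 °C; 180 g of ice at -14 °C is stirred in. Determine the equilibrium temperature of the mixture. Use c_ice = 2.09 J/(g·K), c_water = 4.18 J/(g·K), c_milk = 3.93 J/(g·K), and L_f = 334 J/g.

T_f ≈ 36.4 °C

Energy conservation, ΣQ = 0:
warm ice to 0 °C: 180·2.09·(0 − (-14)) = 5266.8
  melt ice: 180·334 = 60120
  meltwater 0→T: 180·4.18·T = 752.4 T
  milk: 3403.4(T − 63.7)
4155.8 T = 216795 − 65387 = 151409
T ≈ 36.43 °C (positive, so assuming full melt was valid).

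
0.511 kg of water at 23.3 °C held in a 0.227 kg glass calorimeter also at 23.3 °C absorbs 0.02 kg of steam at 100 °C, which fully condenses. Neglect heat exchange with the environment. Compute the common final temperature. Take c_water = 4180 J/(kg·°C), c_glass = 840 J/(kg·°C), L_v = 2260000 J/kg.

Energy conservation, ΣQ = 0:
condense steam: −0.02·2260000 = −45200
  condensate cools 100→T: 0.02·4180·(T − 100) = 83.6(T − 100)
  water warms: 0.511·4180·(T − 23.3) = 2136(T − 23.3)
  cup: 190.68(T − 23.3)
2410.3 T = 45200 + 8360 + 54211 = 107771
T ≈ 44.71 °C (< 100 °C, so full condensation is consistent).

T_f ≈ 44.7 °C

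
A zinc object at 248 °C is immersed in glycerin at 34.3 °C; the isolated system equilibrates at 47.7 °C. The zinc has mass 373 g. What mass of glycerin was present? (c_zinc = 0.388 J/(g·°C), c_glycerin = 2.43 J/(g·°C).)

m ≈ 890 g

Heat lost by the zinc = heat gained by the glycerin:
373×0.388×(248 − 47.7) = m×2.43×(47.7 − 34.3)
32.56 m = 28988  ⇒  m ≈ 890.2 g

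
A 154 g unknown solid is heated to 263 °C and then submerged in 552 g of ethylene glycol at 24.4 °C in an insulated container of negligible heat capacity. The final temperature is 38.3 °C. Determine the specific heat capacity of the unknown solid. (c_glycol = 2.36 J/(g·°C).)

c ≈ 0.523 J/(g·°C)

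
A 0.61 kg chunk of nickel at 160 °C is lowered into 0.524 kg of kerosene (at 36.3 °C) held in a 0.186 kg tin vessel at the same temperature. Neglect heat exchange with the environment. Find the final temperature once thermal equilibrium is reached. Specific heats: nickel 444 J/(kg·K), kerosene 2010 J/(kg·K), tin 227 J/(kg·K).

Let T be the final temperature. ΣQ_i = 0:
0.61*444*(T − 160) + 0.524*2010*(T − 36.3) + 0.186*227*(T − 36.3) = 0
(270.84 + 1053.2 + 42.22) T = 270.84*160 + 1053.2*36.3 + 42.22*36.3
T = 83100/1366.3 ≈ 60.82 °C

T_f ≈ 60.8 °C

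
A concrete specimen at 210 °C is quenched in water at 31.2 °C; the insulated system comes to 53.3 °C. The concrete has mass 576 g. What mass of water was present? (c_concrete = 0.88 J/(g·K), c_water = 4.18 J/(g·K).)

Heat lost by the concrete = heat gained by the water:
576·0.88·(210 − 53.3) = m·4.18·(53.3 − 31.2)
92.38 m = 79428  ⇒  m ≈ 859.8 g

m ≈ 860 g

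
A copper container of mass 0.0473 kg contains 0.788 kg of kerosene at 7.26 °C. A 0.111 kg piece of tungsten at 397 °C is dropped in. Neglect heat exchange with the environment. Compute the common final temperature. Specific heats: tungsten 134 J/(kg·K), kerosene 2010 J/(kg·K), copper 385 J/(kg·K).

T_f ≈ 10.8 °C

Let T be the final temperature. ΣQ_i = 0:
0.111·134·(T − 397) + 0.788·2010·(T − 7.26) + 0.0473·385·(T − 7.26) = 0
14.87(T − 397) + 1583.9(T − 7.26) + 18.21(T − 7.26) = 0
1617 T = 17536
T = 17536 / 1617 = 10.8 °C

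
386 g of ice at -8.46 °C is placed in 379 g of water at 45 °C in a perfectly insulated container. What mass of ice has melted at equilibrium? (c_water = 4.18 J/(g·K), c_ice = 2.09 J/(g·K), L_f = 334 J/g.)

Cooling the water to 0 °C releases 379·4.18·45 = 71290 J.
Warming the ice to 0 °C takes 386·2.09·8.46 = 6825 J, leaving 64465 J for melting.
To melt every bit of ice: 386·334 = 128924 J.
Since 64465 < 128924 J, not all the ice melts; equilibrium is at 0 °C.
m_melt = 64465 / L_f = 193 g.

m_melted ≈ 193 g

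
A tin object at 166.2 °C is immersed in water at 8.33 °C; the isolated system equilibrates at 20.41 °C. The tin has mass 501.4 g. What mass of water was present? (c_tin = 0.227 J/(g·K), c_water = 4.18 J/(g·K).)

m ≈ 329 g

Heat lost by the tin = heat gained by the water:
501.4·0.227·(166.2 − 20.41) = m·4.18·(20.41 − 8.33)
50.49 m = 16593  ⇒  m ≈ 328.6 g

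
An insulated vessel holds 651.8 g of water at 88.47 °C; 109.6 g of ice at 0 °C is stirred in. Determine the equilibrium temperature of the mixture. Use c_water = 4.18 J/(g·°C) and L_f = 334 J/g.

Heat gained plus heat lost sum to zero:
melt ice: 109.6·334 = 36606
  meltwater 0→T: 109.6·4.18·T = 458.13 T
  water cools: 651.8·4.18·(T − 88.47) = 2724.5(T − 88.47)
3182.7 T = 241039 − 36606 = 204432
T ≈ 64.23 °C. Since T > 0 °C, the all-ice-melts assumption holds.

T_f ≈ 64.2 °C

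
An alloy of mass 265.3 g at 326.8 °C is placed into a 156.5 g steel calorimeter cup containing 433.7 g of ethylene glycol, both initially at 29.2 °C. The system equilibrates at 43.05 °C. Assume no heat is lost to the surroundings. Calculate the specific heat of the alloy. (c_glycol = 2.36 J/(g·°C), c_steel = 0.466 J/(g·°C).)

c ≈ 0.202 J/(g·°C)

Setting the total heat transfer to zero:
265.3·c·(43.05 − 326.8) + 433.7·2.36·(43.05 − 29.2) + 156.5·0.466·(43.05 − 29.2) = 0
-75279 c = -15186
c = -15186/-75279 ≈ 0.2017 J/(g·°C)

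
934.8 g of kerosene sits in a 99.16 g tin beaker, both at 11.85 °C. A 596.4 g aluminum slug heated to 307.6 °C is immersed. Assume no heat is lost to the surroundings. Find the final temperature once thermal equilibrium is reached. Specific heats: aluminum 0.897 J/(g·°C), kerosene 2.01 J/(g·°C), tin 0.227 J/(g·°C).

Setting the total heat transfer to zero:
596.4*0.897*(T − 307.6) + 934.8*2.01*(T − 11.85) + 99.16*0.227*(T − 11.85) = 0
534.97(T − 307.6) + 1878.9(T − 11.85) + 22.51(T − 11.85) = 0
2436.4 T = 187089
T ≈ 76.79 °C

T_f ≈ 76.8 °C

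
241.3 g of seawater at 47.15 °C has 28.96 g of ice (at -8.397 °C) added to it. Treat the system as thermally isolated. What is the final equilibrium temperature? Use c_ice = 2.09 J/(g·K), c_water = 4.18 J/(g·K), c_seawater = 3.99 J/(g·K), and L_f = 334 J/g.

Sum of m c ΔT and latent-heat terms is zero:
warm ice to 0 °C: 28.96·2.09·(0 − (-8.397)) = 508.24
  melt ice: 28.96·334 = 9672.6
  warm the meltwater: 121.05 T
  seawater: 962.79(T − 47.15)
1083.8 T = 45395 − 10181 = 35215
T ≈ 32.49 °C — above 0 °C, consistent with complete melting.

T_f ≈ 32.5 °C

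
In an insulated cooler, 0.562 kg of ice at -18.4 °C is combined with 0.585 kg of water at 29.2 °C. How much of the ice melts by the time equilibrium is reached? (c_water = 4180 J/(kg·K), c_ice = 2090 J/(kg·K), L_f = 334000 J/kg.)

m_melted ≈ 0.149 kg

Heat available from the water dropping to 0 °C: 0.585·4180·29.2 = 71403 J.
Of that, 0.562·2090·18.4 = 21612 J goes to bring the ice to 0 °C, leaving 49790 J.
Fully melting the ice requires m_ice L_f = 0.562·334000 = 187708 J.
Since 49790 < 187708 J, not all the ice melts; equilibrium is at 0 °C.
m_melted·334000 = 49790  ⇒  m_melted ≈ 0.1491 kg.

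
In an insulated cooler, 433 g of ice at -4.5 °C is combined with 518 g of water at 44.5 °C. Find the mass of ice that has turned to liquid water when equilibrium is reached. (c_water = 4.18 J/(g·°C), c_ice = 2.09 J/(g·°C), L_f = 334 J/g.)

m_melted ≈ 276 g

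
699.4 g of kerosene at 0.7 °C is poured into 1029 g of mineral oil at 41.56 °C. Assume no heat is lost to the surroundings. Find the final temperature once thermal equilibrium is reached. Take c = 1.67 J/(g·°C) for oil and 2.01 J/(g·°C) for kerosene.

T_f ≈ 23.2 °C

Heat gained plus heat lost sum to zero:
1029·1.67·(T − 41.56) + 699.4·2.01·(T − 0.7) = 0
(1718.4 + 1405.8) T = 1718.4·41.56 + 1405.8·0.7
T ≈ 23.17 °C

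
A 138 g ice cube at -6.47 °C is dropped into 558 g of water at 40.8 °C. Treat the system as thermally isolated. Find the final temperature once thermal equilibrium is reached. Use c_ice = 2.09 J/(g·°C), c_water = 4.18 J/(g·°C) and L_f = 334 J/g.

Net heat exchanged in the isolated system is zero:
warm ice to 0 °C: 138·2.09·(0 − (-6.47)) = 1866.1
  latent heat to melt: 138·334 = 46092
  warm the meltwater: 576.84 T
  water cools: 558·4.18·(T − 40.8) = 2332.4(T − 40.8)
2909.3 T = 95164 − 47958 = 47205
T ≈ 16.23 °C. Since T > 0 °C, the all-ice-melts assumption holds.

T_f ≈ 16.2 °C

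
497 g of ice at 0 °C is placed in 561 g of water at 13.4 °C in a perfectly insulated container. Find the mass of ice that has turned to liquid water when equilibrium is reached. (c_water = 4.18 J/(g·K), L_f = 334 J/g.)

m_melted ≈ 94.1 g

Heat available from the water dropping to 0 °C: 561×4.18×13.4 = 31423 J.
Fully melting the ice requires m_ice L_f = 497×334 = 165998 J.
That's not enough to melt it all — equilibrium is at 0 °C with ice remaining.
m_melt = 31423 / L_f = 94.08 g.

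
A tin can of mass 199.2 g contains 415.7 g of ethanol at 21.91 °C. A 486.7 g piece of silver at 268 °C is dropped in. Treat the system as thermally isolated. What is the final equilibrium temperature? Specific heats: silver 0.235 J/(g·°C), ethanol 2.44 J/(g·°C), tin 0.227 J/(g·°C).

Conservation of energy gives ΣQ = 0:
486.7×0.235×(T − 268) + 415.7×2.44×(T − 21.91) + 199.2×0.227×(T − 21.91) = 0
114.37(T − 268) + 1014.3(T − 21.91) + 45.22(T − 21.91) = 0
1173.9 T = 53867
T = 53867/1173.9 ≈ 45.89 °C

T_f ≈ 45.9 °C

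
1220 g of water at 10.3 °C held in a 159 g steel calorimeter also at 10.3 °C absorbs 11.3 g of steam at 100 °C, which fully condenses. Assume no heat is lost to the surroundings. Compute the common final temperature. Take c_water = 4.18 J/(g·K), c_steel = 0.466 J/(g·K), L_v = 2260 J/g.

T_f ≈ 16.0 °C

Let T be the final temperature. ΣQ_i = 0:
condense steam: −11.3·2260 = −25538
  condensate cools 100→T: 11.3·4.18·(T − 100) = 47.23(T − 100)
  water warms: 1220·4.18·(T − 10.3) = 5099.6(T − 10.3)
  cup: 74.09(T − 10.3)
5220.9 T = 25538 + 4723.4 + 53289 = 83550
T ≈ 16.00 °C, under the boiling point, so the assumption holds.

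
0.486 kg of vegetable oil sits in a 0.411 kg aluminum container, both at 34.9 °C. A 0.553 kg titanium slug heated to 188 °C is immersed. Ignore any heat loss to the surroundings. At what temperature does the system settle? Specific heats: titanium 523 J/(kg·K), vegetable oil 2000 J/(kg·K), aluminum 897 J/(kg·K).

T_f ≈ 62.1 °C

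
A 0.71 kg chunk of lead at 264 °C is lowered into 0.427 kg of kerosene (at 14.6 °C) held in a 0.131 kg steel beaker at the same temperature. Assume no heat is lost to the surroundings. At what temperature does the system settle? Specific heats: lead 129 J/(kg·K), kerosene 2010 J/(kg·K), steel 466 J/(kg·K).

Net heat exchanged in the isolated system is zero:
0.71×129×(T − 264) + 0.427×2010×(T − 14.6) + 0.131×466×(T − 14.6) = 0
(91.59 + 858.27 + 61.05) T = 91.59×264 + 858.27×14.6 + 61.05×14.6
T = 37602/1010.9 ≈ 37.20 °C

T_f ≈ 37.2 °C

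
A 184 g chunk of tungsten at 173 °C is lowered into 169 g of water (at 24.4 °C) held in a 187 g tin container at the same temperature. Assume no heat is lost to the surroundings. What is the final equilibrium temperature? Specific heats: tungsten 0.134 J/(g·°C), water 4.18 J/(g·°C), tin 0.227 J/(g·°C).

T_f ≈ 29.1 °C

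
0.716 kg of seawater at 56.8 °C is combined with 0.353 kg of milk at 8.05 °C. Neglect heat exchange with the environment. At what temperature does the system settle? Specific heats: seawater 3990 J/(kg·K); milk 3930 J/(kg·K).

T_f ≈ 40.9 °C

T_f = Σ m_i c_i T_i / Σ m_i c_i:
T_f = (2856.8*56.8 + 1387.3*8.05) / (2856.8 + 1387.3)
    = 173436 / 4244.1 ≈ 40.86 °C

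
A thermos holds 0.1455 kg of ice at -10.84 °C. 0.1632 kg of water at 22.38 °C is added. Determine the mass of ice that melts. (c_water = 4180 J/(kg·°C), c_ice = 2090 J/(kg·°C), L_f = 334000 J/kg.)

m_melted ≈ 0.0358 kg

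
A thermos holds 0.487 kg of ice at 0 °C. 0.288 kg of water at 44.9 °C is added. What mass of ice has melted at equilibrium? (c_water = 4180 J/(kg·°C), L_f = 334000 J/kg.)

m_melted ≈ 0.162 kg

Heat available from the water dropping to 0 °C: 0.288·4180·44.9 = 54052 J.
To melt every bit of ice: 0.487·334000 = 162658 J.
54052 J < 162658 J, so only part of the ice melts and the system sits at 0 °C.
m_melted·334000 = 54052  ⇒  m_melted ≈ 0.1618 kg.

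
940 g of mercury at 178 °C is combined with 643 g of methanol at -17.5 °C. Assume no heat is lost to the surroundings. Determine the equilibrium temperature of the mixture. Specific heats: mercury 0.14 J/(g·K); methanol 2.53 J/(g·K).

T_f = Σ m_i c_i T_i / Σ m_i c_i:
T_f = (131.6×178 + 1626.8×(-17.5)) / (131.6 + 1626.8)
    = -5044 / 1758.4 ≈ -2.87 °C

T_f ≈ -2.9 °C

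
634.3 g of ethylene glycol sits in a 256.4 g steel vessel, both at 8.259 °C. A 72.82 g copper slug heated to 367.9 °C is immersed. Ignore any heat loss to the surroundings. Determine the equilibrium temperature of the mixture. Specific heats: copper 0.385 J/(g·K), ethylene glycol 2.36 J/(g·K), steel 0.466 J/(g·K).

Heat gained plus heat lost sum to zero:
72.82×0.385×(T − 367.9) + 634.3×2.36×(T − 8.259) + 256.4×0.466×(T − 8.259) = 0
28.04(T − 367.9) + 1496.9(T − 8.259) + 119.48(T − 8.259) = 0
(28.04 + 1496.9 + 119.48) T = 28.04×367.9 + 1496.9×8.259 + 119.48×8.259
T = 23664 / 1644.5 = 14.4 °C

T_f ≈ 14.4 °C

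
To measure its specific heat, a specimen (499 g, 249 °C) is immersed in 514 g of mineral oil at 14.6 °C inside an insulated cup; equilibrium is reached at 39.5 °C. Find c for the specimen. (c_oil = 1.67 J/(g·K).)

c ≈ 0.204 J/(g·K)

Taking heat into each body as positive, Σ m c ΔT = 0:
499·c·(39.5 − 249) + 514·1.67·(39.5 − 14.6) = 0
-104540 c = -21374
c = -21374/-104540 ≈ 0.2045 J/(g·K)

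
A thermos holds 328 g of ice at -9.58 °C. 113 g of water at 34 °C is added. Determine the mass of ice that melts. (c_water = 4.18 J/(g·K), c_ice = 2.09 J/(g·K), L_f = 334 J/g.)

Heat available from the water dropping to 0 °C: 113×4.18×34 = 16060 J.
Warming the ice to 0 °C takes 328×2.09×9.58 = 6567.3 J, leaving 9492.3 J for melting.
Melting all 328 g of ice would need 328×334 = 109552 J.
Since 9492.3 < 109552 J, not all the ice melts; equilibrium is at 0 °C.
Mass melted = 9492.3/334 ≈ 28.42 g.

m_melted ≈ 28.4 g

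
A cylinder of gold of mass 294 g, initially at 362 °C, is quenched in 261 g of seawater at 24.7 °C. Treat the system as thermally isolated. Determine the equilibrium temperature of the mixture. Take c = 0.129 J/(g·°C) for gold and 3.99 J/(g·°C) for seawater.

|Q_gold| = |Q_seawater|:
294·0.129·(362 − T) = 261·3.99·(T − 24.7)
37.93(362 − T) = 1041.4(T − 24.7)
1079.3 T = 39452  ⇒  T ≈ 36.55 °C

T_f ≈ 36.6 °C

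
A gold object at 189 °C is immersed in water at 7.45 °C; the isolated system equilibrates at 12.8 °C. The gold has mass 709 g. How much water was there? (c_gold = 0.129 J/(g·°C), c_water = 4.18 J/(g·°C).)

m ≈ 721 g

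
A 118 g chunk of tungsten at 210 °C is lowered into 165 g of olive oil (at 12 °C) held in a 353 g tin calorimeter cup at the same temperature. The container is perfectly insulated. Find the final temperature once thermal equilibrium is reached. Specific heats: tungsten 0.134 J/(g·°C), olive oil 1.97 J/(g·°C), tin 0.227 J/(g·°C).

T_f ≈ 19.4 °C

Let T be the final temperature. ΣQ_i = 0:
118×0.134×(T − 210) + 165×1.97×(T − 12) + 353×0.227×(T − 12) = 0
15.81(T − 210) + 325.05(T − 12) + 80.13(T − 12) = 0
420.99 T = 8182.7
T = 8182.7/420.99 ≈ 19.44 °C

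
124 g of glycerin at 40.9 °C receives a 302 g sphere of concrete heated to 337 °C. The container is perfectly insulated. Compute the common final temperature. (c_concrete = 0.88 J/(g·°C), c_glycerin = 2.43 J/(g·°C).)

Setting the total heat transfer to zero:
302·0.88·(T − 337) + 124·2.43·(T − 40.9) = 0
265.76(T − 337) + 301.32(T − 40.9) = 0
567.08 T = 101885
T = 101885 / 567.08 = 180 °C

T_f ≈ 179.7 °C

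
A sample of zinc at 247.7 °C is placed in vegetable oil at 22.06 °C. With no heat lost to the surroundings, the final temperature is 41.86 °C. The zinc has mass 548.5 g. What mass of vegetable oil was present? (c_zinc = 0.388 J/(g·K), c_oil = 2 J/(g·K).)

m ≈ 1110 g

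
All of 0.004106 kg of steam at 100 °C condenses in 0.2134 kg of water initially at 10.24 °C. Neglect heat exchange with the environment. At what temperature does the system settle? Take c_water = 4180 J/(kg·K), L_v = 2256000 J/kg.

Taking heat into each body as positive, Σ m c ΔT = 0:
steam→water at 100 °C releases m L_v = 0.004106·2256000 = 9263.1
  condensate cools 100→T: 0.004106·4180·(T − 100) = 17.16(T − 100)
  water warms: 0.2134·4180·(T − 10.24) = 892.01(T − 10.24)
909.18 T = 9263.1 + 1716.3 + 9134.2 = 20114
T ≈ 22.12 °C (< 100 °C, so full condensation is consistent).

T_f ≈ 22.1 °C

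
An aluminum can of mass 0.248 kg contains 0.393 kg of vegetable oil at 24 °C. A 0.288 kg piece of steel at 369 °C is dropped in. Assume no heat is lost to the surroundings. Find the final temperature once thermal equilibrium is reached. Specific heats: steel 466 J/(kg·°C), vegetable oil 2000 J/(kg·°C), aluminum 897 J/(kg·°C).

T_f ≈ 64.5 °C

T_f is the heat-capacity-weighted average of the initial temperatures:
T_f = (134.21×369 + 786×24 + 222.46×24) / (134.21 + 786 + 222.46)
    = 73726 / 1142.7 ≈ 64.52 °C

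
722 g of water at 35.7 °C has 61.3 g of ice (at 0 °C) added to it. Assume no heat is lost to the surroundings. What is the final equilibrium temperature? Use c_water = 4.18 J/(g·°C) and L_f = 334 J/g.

T_f ≈ 26.7 °C

Setting the total heat transfer to zero:
latent heat to melt: 61.3·334 = 20474; meltwater 0→T: 61.3·4.18·T = 256.23 T; water: 3018(T − 35.7)
3274.2 T = 107741 − 20474 = 87267
T ≈ 26.65 °C (positive, so assuming full melt was valid).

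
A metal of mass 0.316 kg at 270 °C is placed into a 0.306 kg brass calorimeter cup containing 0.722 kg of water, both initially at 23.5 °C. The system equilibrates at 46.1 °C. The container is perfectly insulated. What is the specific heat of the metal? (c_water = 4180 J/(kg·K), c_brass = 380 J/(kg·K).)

c ≈ 1000 J/(kg·K)

Heat gained plus heat lost sum to zero:
0.316×c×(46.1 − 270) + 0.722×4180×(46.1 − 23.5) + 0.306×380×(46.1 − 23.5) = 0
-70.75 c = -70834
c = -70834/-70.75 ≈ 1001 J/(kg·K)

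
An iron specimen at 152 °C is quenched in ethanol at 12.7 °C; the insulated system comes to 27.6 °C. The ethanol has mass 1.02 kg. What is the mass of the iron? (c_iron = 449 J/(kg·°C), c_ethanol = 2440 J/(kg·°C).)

Let T be the final temperature. ΣQ_i = 0:
m·449·(27.6 − 152) + 1.02·2440·(27.6 − 12.7) = 0
-55856 m = -37083
m = -37083/-55856 ≈ 0.6639 kg

m ≈ 0.664 kg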